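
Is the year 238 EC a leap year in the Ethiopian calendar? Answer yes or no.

no

238 mod 4 = 2; in the Ethiopian calendar a year is leap when year mod 4 = 3, so it is a common year.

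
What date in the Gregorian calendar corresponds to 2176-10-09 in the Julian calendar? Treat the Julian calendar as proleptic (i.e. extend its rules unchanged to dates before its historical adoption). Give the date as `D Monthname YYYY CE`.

23 October 2176 CE

The Julian–Gregorian offset here is 14 days (Julian trailing).
9 October 2176 Julian + 14 days → 23 October 2176 Gregorian.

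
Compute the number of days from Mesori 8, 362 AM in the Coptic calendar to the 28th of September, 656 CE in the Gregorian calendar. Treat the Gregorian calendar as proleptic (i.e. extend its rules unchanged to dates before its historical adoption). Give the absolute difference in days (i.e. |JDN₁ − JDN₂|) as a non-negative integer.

3708

JDN of the first date = 1957222.
JDN of the second date = 1960930.
|1960930 − 1957222| = 3708.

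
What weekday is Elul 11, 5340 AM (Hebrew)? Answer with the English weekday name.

In the proleptic Gregorian calendar this is 1 September 1580 (JDN 2298387).
Since JDN mod 7 = 0 (0 = Monday), the day is Monday.

Monday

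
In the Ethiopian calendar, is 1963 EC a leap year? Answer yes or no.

1963 mod 4 = 3; in the Ethiopian calendar a year is leap when year mod 4 = 3, so it is a leap year.

yes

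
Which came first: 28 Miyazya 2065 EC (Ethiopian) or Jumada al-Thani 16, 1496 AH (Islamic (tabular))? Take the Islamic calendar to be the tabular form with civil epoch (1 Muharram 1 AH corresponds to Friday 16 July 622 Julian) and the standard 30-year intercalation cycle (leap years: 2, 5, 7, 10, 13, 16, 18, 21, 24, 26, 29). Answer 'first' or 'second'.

The two dates have Julian Day Numbers 2478334 and 2478381 respectively.
Since 2478334 < 2478381, the first date comes first.

first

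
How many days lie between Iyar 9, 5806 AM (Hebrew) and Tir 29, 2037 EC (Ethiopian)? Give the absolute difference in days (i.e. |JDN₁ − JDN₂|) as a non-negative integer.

JDN of the first date = 2468481.
JDN of the second date = 2468018.
|2468018 − 2468481| = 463.

463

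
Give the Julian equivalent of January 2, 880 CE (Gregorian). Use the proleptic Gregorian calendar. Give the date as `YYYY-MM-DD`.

0879-12-29

At this point the Julian calendar is 4 days behind the Gregorian.
2 January 880 Gregorian − 4 days → 29 December 879 Julian.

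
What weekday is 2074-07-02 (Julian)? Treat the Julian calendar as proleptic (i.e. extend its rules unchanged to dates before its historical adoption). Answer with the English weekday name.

In the Gregorian calendar this is 15 July 2074 (JDN 2478769).
JDN 2478769 mod 7 = 6, and JDN 0 was a Monday, so this is a Sunday.

Sunday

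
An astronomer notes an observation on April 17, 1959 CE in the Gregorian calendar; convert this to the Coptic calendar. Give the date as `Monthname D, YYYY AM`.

Julian Day Number of the source date = 2436676.
Converting JDN 2436676 to the Coptic calendar gives 9 Parmouti 1675 AM.

Parmouti 9, 1675 AM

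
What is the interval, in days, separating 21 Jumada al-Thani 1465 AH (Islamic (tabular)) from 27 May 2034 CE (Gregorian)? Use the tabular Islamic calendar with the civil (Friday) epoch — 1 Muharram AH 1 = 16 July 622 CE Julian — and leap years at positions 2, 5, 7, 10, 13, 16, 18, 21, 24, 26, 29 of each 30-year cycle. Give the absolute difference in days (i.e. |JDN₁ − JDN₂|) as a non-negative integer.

3291

First date → JDN 2467401; second date → JDN 2464110.
The interval is |2467401 − 2464110| = 3291 days.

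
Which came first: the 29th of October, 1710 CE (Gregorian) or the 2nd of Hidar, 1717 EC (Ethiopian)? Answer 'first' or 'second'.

first

The two dates have Julian Day Numbers 2345926 and 2351051 respectively.
Since 2345926 < 2351051, the first date comes first.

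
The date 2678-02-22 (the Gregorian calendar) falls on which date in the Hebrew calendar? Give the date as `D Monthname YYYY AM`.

8 Adar 6438 AM

Julian Day Number of the source date = 2699232.
Converting JDN 2699232 to the Hebrew calendar gives 8 Adar 6438 AM.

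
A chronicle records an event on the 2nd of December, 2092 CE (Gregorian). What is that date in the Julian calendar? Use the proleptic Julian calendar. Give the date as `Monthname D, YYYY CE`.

At this point the Julian calendar is 13 days behind the Gregorian.
2 December 2092 Gregorian − 13 days → 19 November 2092 Julian.

November 19, 2092 CE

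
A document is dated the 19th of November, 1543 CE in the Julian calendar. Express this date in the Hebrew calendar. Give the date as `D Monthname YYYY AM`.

Julian Day Number of the source date = 2284961.
Converting JDN 2284961 to the Hebrew calendar gives 22 Kislev 5304 AM.

22 Kislev 5304 AM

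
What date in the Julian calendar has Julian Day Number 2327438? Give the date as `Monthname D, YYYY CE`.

March 6, 1660 CE

The Gregorian equivalent of JDN 2327438 is 16 March 1660.
In the Julian calendar that day is March 6, 1660 CE.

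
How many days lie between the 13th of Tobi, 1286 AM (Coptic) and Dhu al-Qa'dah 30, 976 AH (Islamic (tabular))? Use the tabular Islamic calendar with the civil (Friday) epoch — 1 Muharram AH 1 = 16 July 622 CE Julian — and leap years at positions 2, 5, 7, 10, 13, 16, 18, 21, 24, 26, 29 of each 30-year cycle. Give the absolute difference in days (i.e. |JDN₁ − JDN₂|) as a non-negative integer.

JDN of the first date = 2294508.
JDN of the second date = 2294271.
|2294271 − 2294508| = 237.

237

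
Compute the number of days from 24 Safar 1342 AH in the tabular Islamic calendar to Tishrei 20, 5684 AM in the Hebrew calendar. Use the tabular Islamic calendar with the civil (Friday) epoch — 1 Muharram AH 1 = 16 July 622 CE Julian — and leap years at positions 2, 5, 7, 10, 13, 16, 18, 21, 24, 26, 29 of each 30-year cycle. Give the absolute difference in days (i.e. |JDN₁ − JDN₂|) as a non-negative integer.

JDN of the first date = 2423699.
JDN of the second date = 2423693.
|2423693 − 2423699| = 6.

6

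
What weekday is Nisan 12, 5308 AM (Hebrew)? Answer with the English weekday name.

Equivalently 31 March 1548 Gregorian, JDN 2286545.
JDN 2286545 mod 7 = 2, and JDN 0 was a Monday, so this is a Wednesday.

Wednesday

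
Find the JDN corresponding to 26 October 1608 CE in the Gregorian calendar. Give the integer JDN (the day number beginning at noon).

JDN 2400001 is 17 November 1858 CE (Gregorian), MJD 0; the target day is −91332 days from there, so JDN = 2308669.

2308669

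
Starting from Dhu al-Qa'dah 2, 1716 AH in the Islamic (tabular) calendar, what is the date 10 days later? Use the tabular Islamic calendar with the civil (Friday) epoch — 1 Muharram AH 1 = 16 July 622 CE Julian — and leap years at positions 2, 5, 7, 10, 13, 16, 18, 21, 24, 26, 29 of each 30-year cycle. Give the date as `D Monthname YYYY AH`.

Counting 10 days forward from JDN 2556475 reaches JDN 2556485, which is 12 Dhu al-Qa'dah 1716 AH.

12 Dhu al-Qa'dah 1716 AH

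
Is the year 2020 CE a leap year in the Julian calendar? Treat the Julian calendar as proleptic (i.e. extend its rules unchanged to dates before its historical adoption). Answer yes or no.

yes

2020 mod 4 = 0, so it is a leap year in the Julian calendar.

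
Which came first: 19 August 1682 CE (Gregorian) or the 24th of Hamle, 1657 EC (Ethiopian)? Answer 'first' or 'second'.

First date → JDN 2335629; second date → JDN 2329398.
JDN 2329398 < JDN 2335629, so the second date is earlier.

second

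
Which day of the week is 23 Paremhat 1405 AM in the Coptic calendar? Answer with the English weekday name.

Tuesday

This is JDN 2338043 (29 March 1689 Gregorian).
JDN 2338043 mod 7 = 1, and JDN 0 was a Monday, so this is a Tuesday.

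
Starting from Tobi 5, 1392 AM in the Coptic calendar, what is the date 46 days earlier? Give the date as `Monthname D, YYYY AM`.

JDN of Tobi 5, 1392 AM = 2333217.
2333217 − 46 = 2333171.
JDN 2333171 in the Coptic calendar is Hathor 19, 1392 AM.

Hathor 19, 1392 AM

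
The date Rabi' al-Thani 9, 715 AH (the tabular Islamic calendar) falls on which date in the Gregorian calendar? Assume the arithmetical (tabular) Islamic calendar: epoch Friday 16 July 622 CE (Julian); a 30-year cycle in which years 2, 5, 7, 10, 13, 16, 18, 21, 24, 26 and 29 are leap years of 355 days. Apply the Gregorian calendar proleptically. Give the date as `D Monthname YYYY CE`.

21 July 1315 CE

Julian Day Number of the source date = 2201555.
Converting JDN 2201555 to the Gregorian calendar gives 21 July 1315 CE.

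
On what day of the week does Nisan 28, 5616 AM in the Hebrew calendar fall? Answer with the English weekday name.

Saturday

This is JDN 2399073 (3 May 1856 Gregorian).
Since JDN mod 7 = 5 (0 = Monday), the day is Saturday.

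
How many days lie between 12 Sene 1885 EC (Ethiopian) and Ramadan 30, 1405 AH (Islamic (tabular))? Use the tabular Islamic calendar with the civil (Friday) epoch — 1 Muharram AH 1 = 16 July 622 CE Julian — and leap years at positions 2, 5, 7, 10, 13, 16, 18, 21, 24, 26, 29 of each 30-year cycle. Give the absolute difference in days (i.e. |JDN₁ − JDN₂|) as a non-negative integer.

JDN of the first date = 2412633.
JDN of the second date = 2446236.
|2446236 − 2412633| = 33603.

33603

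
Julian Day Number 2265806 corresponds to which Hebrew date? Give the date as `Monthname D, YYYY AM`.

The proleptic Gregorian equivalent of JDN 2265806 is 19 June 1491.
In the Hebrew calendar that day is Tammuz 2, 5251 AM.

Tammuz 2, 5251 AM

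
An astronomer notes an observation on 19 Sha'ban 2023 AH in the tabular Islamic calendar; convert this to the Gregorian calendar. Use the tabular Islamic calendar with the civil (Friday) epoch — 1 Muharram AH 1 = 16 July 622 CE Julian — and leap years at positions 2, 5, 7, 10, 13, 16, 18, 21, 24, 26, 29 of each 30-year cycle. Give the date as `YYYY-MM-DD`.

Julian Day Number of the source date = 2665194.
Converting JDN 2665194 to the Gregorian calendar gives 13 December 2584 CE.

2584-12-13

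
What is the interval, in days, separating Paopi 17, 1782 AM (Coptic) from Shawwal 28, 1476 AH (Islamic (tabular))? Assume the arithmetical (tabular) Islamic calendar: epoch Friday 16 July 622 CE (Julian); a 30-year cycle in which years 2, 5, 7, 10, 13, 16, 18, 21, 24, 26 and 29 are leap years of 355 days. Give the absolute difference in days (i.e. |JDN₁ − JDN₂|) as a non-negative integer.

4162

First date → JDN 2475586; second date → JDN 2471424.
The interval is |2475586 − 2471424| = 4162 days.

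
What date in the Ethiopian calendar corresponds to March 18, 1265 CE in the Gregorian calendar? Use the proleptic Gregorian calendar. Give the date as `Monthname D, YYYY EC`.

Julian Day Number of the source date = 2183169.
Converting JDN 2183169 to the Ethiopian calendar gives 15 Megabit 1257 EC.

Megabit 15, 1257 EC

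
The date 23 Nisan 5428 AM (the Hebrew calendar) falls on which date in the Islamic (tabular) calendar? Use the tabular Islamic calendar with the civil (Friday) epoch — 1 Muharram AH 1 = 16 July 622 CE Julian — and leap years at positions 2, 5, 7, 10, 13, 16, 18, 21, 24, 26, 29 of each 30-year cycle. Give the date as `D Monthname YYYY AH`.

Julian Day Number of the source date = 2330379.
Converting JDN 2330379 to the tabular Islamic calendar gives 21 Shawwal 1078 AH.

21 Shawwal 1078 AH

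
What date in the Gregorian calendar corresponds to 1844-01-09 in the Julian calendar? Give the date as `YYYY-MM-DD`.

At this point the Julian calendar is 12 days behind the Gregorian.
9 January 1844 Julian + 12 days → 21 January 1844 Gregorian.

1844-01-21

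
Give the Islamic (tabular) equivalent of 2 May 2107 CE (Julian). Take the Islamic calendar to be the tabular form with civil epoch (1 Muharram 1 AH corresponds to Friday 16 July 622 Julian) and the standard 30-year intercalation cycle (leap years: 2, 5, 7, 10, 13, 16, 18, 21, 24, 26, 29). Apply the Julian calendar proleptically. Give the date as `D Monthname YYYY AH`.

23 Jumada al-Awwal 1531 AH

Julian Day Number of the source date = 2490761.
Converting JDN 2490761 to the tabular Islamic calendar gives 23 Jumada al-Awwal 1531 AH.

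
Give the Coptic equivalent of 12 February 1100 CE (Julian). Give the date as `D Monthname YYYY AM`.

Both dates share Julian Day Number 2122875; in the Coptic calendar that is 17 Meshir 816 AM.

17 Meshir 816 AM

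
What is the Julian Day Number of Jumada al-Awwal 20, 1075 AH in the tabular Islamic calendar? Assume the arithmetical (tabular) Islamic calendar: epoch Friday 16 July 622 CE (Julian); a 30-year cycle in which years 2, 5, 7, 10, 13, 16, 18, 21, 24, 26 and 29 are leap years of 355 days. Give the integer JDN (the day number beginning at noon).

2329167

Equivalently 9 December 1664 (Gregorian).
JDN 2451545 is 1 January 2000 CE (Gregorian); the target day is −122378 days from there, so JDN = 2329167.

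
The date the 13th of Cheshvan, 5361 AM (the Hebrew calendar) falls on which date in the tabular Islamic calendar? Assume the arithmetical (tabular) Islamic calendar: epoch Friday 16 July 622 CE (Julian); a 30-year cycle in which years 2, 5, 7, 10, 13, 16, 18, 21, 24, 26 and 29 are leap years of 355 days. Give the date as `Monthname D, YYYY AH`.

Both dates share Julian Day Number 2305742; in the tabular Islamic calendar that is 12 Rabi' al-Thani 1009 AH.

Rabi' al-Thani 12, 1009 AH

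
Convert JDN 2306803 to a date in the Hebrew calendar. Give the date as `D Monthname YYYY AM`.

12 Tishrei 5364 AM

JDN 2306803 is 17 September 1603 in the Gregorian calendar.
In the Hebrew calendar that day is 12 Tishrei 5364 AM.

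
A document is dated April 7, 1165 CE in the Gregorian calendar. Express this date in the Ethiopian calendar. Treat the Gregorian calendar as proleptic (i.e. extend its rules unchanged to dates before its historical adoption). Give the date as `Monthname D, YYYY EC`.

Julian Day Number of the source date = 2146664.
Converting JDN 2146664 to the Ethiopian calendar gives 5 Miyazya 1157 EC.

Miyazya 5, 1157 EC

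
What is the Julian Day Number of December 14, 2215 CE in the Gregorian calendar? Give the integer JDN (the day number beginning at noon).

JDN 2299161 is 15 October 1582 CE (Gregorian); the target day is +231258 days from there, so JDN = 2530419.

2530419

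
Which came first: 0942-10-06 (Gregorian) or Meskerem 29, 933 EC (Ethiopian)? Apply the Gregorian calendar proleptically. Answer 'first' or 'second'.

second

Converting both to JDN: 2065397 vs 2064662; the smaller is the second.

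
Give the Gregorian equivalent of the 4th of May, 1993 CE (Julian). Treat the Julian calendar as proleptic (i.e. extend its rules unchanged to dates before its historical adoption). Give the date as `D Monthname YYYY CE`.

17 May 1993 CE

For dates in this range the Gregorian date is 13 days ahead of the Julian.
4 May 1993 Julian + 13 days → 17 May 1993 Gregorian.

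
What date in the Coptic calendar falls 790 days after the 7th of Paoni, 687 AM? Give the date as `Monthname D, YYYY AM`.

Mesori 6, 689 AM

JDN of the 7th of Paoni, 687 AM = 2075867.
2075867 + 790 = 2076657.
JDN 2076657 in the Coptic calendar is Mesori 6, 689 AM.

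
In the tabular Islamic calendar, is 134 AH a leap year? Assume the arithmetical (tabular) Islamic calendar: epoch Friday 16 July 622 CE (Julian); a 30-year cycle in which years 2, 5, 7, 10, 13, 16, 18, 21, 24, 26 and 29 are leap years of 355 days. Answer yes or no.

no

Year 134 AH is year 14 of its 30-year cycle; leap positions are 2, 5, 7, 10, 13, 16, 18, 21, 24, 26, 29, so it is a common year (354 days).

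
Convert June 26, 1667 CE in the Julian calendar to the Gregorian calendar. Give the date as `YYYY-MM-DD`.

The Julian–Gregorian offset here is 10 days (Julian trailing).
26 June 1667 Julian + 10 days → 6 July 1667 Gregorian.

1667-07-06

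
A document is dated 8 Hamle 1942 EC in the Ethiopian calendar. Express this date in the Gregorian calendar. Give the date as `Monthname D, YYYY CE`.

July 15, 1950 CE

Both dates share Julian Day Number 2433478; in the Gregorian calendar that is 15 July 1950 CE.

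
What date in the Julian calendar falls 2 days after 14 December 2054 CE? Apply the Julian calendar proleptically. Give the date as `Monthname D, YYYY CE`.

JDN of 14 December 2054 CE = 2471629.
2471629 + 2 = 2471631.
JDN 2471631 in the Julian calendar is December 16, 2054 CE.

December 16, 2054 CE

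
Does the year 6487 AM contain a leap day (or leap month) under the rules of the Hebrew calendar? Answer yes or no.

yes

Hebrew year 6487 is year 8 of its 19-year Metonic cycle; leap years are at positions 3, 6, 8, 11, 14, 17, 19, so it is a leap year (13 months).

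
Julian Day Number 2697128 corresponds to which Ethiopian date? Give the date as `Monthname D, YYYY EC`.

JDN 2697128 is 20 May 2672 in the Gregorian calendar.
In the Ethiopian calendar that day is Ginbot 7, 2664 EC.

Ginbot 7, 2664 EC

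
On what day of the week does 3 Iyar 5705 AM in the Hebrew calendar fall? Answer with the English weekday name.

Monday

In the Gregorian calendar this is 16 April 1945 (JDN 2431562).
2431562 ≡ 0 (mod 7); counting from Monday = 0 gives Monday.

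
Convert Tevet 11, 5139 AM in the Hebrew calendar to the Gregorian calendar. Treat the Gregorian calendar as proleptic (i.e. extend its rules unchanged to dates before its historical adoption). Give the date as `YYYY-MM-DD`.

Both dates share Julian Day Number 2224737; in the Gregorian calendar that is 8 January 1379 CE.

1379-01-08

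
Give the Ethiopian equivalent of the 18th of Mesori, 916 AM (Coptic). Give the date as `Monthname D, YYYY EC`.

Both dates share Julian Day Number 2159581; in the Ethiopian calendar that is 18 Nehase 1192 EC.

Nehase 18, 1192 EC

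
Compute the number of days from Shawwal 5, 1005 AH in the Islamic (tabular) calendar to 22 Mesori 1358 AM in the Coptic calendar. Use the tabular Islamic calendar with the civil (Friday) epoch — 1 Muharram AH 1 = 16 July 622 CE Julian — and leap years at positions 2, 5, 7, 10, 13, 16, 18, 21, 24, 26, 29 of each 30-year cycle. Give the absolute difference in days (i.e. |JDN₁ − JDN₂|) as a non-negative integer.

16531

First date → JDN 2304494; second date → JDN 2321025.
The interval is |2304494 − 2321025| = 16531 days.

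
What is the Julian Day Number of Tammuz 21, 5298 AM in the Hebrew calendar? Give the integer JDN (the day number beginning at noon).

Equivalently 29 June 1538 (proleptic Gregorian).
JDN 2299161 is 15 October 1582 CE (Gregorian); the target day is −16179 days from there, so JDN = 2282982.

2282982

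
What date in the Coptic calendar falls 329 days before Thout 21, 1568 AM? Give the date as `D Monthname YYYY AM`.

28 Paopi 1567 AM

JDN of Thout 21, 1568 AM = 2397397.
2397397 − 329 = 2397068.
JDN 2397068 in the Coptic calendar is 28 Paopi 1567 AM.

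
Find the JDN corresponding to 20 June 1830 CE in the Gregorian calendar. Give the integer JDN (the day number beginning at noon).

JDN 2299161 is 15 October 1582 CE (Gregorian); the target day is +90463 days from there, so JDN = 2389624.

2389624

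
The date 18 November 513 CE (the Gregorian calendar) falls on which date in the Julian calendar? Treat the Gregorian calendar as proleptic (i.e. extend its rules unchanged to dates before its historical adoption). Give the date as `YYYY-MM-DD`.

0513-11-16

At this point the Julian calendar is 2 days behind the Gregorian.
18 November 513 Gregorian − 2 days → 16 November 513 Julian.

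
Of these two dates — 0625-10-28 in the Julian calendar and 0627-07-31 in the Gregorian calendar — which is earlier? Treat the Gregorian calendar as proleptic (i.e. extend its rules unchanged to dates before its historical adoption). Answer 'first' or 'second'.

first

The two dates have Julian Day Numbers 1949640 and 1950278 respectively.
Since 1949640 < 1950278, the first date comes first.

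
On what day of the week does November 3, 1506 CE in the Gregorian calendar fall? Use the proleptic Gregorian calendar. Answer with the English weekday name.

JDN 2271421 mod 7 = 5, and JDN 0 was a Monday, so this is a Saturday.

Saturday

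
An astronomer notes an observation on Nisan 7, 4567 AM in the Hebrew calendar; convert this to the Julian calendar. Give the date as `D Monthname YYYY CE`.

19 March 807 CE

Both dates share Julian Day Number 2015892; in the Julian calendar that is 19 March 807 CE.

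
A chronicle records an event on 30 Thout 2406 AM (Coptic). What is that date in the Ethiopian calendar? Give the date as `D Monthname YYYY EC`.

Both dates share Julian Day Number 2703485; in the Ethiopian calendar that is 30 Meskerem 2682 EC.

30 Meskerem 2682 EC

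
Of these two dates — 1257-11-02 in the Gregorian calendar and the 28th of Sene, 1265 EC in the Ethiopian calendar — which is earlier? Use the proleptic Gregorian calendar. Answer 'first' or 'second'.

The two dates have Julian Day Numbers 2180476 and 2186194 respectively.
Since 2180476 < 2186194, the first date comes first.

first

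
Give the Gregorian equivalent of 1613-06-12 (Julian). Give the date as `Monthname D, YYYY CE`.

June 22, 1613 CE

At this point the Julian calendar is 10 days behind the Gregorian.
12 June 1613 Julian + 10 days → 22 June 1613 Gregorian.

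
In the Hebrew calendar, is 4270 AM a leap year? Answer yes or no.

Hebrew year 4270 is year 14 of its 19-year Metonic cycle; leap years are at positions 3, 6, 8, 11, 14, 17, 19, so it is a leap year (13 months).

yes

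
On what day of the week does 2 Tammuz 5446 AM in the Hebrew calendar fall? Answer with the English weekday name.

This is JDN 2337034 (24 June 1686 Gregorian).
JDN 2337034 mod 7 = 0, and JDN 0 was a Monday, so this is a Monday.

Monday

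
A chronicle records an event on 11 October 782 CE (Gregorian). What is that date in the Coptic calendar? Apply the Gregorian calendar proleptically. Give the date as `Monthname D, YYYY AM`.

Julian Day Number of the source date = 2006963.
Converting JDN 2006963 to the Coptic calendar gives 10 Paopi 499 AM.

Paopi 10, 499 AM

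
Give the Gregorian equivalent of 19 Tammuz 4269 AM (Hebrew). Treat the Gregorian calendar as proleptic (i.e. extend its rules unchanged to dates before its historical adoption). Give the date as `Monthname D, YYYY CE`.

Both dates share Julian Day Number 1907143; in the Gregorian calendar that is 24 June 509 CE.

June 24, 509 CE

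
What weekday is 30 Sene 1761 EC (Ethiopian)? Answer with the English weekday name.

This is JDN 2367360 (5 July 1769 Gregorian).
Since JDN mod 7 = 2 (0 = Monday), the day is Wednesday.

Wednesday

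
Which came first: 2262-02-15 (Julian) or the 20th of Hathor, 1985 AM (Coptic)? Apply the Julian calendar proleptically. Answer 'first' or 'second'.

First date → JDN 2547299; second date → JDN 2549765.
JDN 2547299 < JDN 2549765, so the first date is earlier.

first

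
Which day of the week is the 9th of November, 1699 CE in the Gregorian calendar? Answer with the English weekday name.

Since JDN mod 7 = 0 (0 = Monday), the day is Monday.

Monday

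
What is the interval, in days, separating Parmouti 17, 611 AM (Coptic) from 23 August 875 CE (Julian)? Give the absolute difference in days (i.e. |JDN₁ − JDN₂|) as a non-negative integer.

7172

First date → JDN 2048058; second date → JDN 2040886.
The interval is |2048058 − 2040886| = 7172 days.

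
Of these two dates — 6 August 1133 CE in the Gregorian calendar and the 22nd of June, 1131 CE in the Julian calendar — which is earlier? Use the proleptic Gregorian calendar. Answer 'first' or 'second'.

The two dates have Julian Day Numbers 2135097 and 2134328 respectively.
Since 2134328 < 2135097, the second date comes first.

second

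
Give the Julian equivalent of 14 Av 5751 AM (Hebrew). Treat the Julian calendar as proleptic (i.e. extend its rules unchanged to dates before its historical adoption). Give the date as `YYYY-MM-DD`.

Both dates share Julian Day Number 2448463; in the Julian calendar that is 12 July 1991 CE.

1991-07-12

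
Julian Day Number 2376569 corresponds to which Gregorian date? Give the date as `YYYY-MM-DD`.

1794-09-21

JDN 2451545 is 1 Jan 2000; 2376569 is −74976 days from there.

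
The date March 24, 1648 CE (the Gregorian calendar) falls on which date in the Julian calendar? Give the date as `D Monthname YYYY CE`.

For dates in this range the Gregorian date is 10 days ahead of the Julian.
24 March 1648 Gregorian − 10 days → 14 March 1648 Julian.

14 March 1648 CE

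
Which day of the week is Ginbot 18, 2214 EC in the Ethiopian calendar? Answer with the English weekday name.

Tuesday

This is JDN 2532776 (28 May 2222 Gregorian).
Since JDN mod 7 = 1 (0 = Monday), the day is Tuesday.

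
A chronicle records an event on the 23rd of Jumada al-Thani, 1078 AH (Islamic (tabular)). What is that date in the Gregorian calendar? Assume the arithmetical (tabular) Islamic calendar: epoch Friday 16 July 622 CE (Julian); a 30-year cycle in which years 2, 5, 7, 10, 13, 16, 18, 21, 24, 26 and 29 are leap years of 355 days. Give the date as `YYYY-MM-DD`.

1667-12-10

Both dates share Julian Day Number 2330263; in the Gregorian calendar that is 10 December 1667 CE.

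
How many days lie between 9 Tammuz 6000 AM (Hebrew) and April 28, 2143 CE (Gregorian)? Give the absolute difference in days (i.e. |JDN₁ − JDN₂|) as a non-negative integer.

35491

JDN of the first date = 2539383.
JDN of the second date = 2503892.
|2503892 − 2539383| = 35491.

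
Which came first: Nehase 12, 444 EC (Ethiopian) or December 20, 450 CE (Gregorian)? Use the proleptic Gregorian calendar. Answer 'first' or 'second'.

The two dates have Julian Day Numbers 1886368 and 1885773 respectively.
Since 1885773 < 1886368, the second date comes first.

second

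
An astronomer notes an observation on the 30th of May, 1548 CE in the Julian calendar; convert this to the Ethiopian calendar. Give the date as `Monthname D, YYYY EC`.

Sene 5, 1540 EC

The source date corresponds to 9 June 1548 in the proleptic Gregorian calendar (JDN 2286615).
That day falls on 5 Sene 1540 EC in the Ethiopian calendar.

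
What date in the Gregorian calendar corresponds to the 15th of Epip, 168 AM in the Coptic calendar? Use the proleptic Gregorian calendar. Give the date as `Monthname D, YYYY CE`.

July 10, 452 CE

Julian Day Number of the source date = 1886341.
Converting JDN 1886341 to the Gregorian calendar gives 10 July 452 CE.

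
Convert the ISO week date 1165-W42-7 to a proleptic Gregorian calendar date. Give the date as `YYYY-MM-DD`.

ISO week 1 of 1165 is the week containing the first Thursday of 1165.
Week 42, day 7 (Sunday) lands on 1165-10-24.

1165-10-24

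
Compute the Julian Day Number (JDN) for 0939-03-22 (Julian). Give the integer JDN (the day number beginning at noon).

2064108

Equivalently 27 March 939 (proleptic Gregorian).
JDN 2451545 is 1 January 2000 CE (Gregorian); the target day is −387437 days from there, so JDN = 2064108.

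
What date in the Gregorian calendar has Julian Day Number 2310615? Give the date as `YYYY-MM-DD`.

1614-02-23

Counting from JDN 2299161 = 15 Oct 1582 gives an offset of 11454 days.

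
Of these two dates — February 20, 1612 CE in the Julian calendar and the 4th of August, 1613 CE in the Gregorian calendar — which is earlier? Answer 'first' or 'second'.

The two dates have Julian Day Numbers 2309891 and 2310412 respectively.
Since 2309891 < 2310412, the first date comes first.

first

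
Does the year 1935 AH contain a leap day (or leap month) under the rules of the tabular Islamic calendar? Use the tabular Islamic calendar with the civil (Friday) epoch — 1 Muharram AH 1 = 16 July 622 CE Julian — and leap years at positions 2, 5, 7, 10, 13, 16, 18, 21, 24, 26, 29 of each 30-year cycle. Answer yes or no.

Year 1935 AH is year 15 of its 30-year cycle; leap positions are 2, 5, 7, 10, 13, 16, 18, 21, 24, 26, 29, so it is a common year (354 days).

no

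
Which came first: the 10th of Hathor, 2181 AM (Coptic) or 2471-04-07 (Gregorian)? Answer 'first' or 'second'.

Converting both to JDN: 2621344 vs 2623671; the smaller is the first.

first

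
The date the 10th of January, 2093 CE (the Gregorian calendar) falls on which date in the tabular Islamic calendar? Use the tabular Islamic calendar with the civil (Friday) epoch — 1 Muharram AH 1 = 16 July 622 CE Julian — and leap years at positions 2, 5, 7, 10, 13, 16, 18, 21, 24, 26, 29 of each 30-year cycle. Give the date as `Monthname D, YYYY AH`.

Both dates share Julian Day Number 2485523; in the tabular Islamic calendar that is 12 Sha'ban 1516 AH.

Sha'ban 12, 1516 AH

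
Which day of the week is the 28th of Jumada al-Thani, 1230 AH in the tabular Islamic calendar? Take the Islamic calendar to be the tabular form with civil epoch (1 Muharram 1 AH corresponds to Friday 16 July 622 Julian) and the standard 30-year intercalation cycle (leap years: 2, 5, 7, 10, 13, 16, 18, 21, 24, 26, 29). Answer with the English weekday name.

Wednesday

This is JDN 2384132 (7 June 1815 Gregorian).
2384132 ≡ 2 (mod 7); counting from Monday = 0 gives Wednesday.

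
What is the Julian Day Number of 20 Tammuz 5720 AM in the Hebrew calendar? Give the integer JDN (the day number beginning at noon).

In the Gregorian calendar the same day is 15 July 1960.
JDN 2400001 is 17 November 1858 CE (Gregorian), MJD 0; the target day is +37130 days from there, so JDN = 2437131.

2437131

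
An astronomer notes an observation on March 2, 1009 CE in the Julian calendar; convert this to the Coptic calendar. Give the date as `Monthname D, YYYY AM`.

Paremhat 6, 725 AM

Julian Day Number of the source date = 2089656.
Converting JDN 2089656 to the Coptic calendar gives 6 Paremhat 725 AM.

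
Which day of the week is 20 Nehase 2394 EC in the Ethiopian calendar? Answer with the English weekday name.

This is JDN 2598613 (29 August 2402 Gregorian).
2598613 ≡ 3 (mod 7); counting from Monday = 0 gives Thursday.

Thursday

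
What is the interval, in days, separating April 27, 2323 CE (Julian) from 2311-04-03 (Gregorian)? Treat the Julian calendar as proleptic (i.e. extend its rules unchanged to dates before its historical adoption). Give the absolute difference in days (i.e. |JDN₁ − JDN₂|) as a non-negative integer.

4423

First date → JDN 2569650; second date → JDN 2565227.
The interval is |2569650 − 2565227| = 4423 days.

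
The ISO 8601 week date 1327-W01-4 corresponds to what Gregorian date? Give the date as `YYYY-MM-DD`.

ISO week 1 of 1327 is the week containing the first Thursday of 1327.
Week 1, day 4 (Thursday) lands on 1327-01-02.

1327-01-02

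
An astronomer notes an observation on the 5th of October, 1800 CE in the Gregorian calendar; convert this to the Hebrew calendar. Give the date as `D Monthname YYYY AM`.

Both dates share Julian Day Number 2378774; in the Hebrew calendar that is 16 Tishrei 5561 AM.

16 Tishrei 5561 AM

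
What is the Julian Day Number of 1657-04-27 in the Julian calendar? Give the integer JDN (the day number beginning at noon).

In the Gregorian calendar the same day is 7 May 1657.
JDN 2451545 is 1 January 2000 CE (Gregorian); the target day is −125151 days from there, so JDN = 2326394.

2326394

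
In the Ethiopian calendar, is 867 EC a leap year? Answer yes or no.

yes

867 mod 4 = 3; in the Ethiopian calendar a year is leap when year mod 4 = 3, so it is a leap year.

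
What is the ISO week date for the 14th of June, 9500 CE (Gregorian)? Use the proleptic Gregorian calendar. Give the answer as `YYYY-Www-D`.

The weekday is Thursday (ISO weekday 4).
That Thursday belongs to ISO week 24 of ISO year 9500.

9500-W24-4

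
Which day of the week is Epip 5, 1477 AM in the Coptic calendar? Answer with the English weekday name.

This is JDN 2364443 (10 July 1761 Gregorian).
2364443 ≡ 4 (mod 7); counting from Monday = 0 gives Friday.

Friday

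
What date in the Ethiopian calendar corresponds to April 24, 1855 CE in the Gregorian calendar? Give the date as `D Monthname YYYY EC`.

Julian Day Number of the source date = 2398698.
Converting JDN 2398698 to the Ethiopian calendar gives 17 Miyazya 1847 EC.

17 Miyazya 1847 EC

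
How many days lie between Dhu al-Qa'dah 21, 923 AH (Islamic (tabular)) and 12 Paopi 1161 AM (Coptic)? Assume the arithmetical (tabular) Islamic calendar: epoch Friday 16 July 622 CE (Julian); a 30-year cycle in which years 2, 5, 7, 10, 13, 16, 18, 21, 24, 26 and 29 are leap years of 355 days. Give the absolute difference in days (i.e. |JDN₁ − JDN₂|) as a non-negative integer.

First date → JDN 2275481; second date → JDN 2248761.
The interval is |2275481 − 2248761| = 26720 days.

26720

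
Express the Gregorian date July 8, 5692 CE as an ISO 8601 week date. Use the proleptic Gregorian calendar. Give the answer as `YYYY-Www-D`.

5692-W28-2

The weekday is Tuesday (ISO weekday 2).
That Tuesday belongs to ISO week 28 of ISO year 5692.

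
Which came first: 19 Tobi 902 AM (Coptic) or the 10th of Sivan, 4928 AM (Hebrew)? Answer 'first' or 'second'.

second

First date → JDN 2154258; second date → JDN 2147809.
JDN 2147809 < JDN 2154258, so the second date is earlier.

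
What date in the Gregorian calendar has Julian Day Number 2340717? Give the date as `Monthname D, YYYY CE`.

July 24, 1696 CE

JDN 2451545 is 1 Jan 2000; 2340717 is −110828 days from there.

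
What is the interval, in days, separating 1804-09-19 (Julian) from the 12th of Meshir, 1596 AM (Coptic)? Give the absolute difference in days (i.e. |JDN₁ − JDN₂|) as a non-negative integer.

27534

First date → JDN 2380231; second date → JDN 2407765.
The interval is |2380231 − 2407765| = 27534 days.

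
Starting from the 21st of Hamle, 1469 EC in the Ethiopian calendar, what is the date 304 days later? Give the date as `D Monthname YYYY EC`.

The starting date is JDN 2260728; 2260728 + 304 = 2261032.
JDN 2261032 corresponds to 20 Ginbot 1470 EC.

20 Ginbot 1470 EC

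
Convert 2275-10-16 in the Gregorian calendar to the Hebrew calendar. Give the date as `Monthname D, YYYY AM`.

Tishrei 26, 6036 AM

Julian Day Number of the source date = 2552275.
Converting JDN 2552275 to the Hebrew calendar gives 26 Tishrei 6036 AM.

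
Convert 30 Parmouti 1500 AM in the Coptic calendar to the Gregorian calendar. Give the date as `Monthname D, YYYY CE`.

Julian Day Number of the source date = 2372779.
Converting JDN 2372779 to the Gregorian calendar gives 6 May 1784 CE.

May 6, 1784 CE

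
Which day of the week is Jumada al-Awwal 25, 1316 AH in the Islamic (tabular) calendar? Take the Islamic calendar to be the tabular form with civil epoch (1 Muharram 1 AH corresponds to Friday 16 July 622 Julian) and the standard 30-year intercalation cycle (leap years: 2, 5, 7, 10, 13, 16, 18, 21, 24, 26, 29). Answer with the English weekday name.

Equivalently 11 October 1898 Gregorian, JDN 2414574.
JDN 2414574 mod 7 = 1, and JDN 0 was a Monday, so this is a Tuesday.

Tuesday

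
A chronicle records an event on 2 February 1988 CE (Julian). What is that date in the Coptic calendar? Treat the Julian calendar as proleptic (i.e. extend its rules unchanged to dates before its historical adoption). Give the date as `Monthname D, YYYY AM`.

Meshir 7, 1704 AM

Julian Day Number of the source date = 2447207.
Converting JDN 2447207 to the Coptic calendar gives 7 Meshir 1704 AM.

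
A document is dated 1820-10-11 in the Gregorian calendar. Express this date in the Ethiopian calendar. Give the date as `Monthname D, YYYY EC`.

Both dates share Julian Day Number 2386085; in the Ethiopian calendar that is 2 Tikimt 1813 EC.

Tikimt 2, 1813 EC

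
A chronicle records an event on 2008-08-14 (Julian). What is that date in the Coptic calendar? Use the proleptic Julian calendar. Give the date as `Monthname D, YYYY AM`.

Julian Day Number of the source date = 2454706.
Converting JDN 2454706 to the Coptic calendar gives 21 Mesori 1724 AM.

Mesori 21, 1724 AM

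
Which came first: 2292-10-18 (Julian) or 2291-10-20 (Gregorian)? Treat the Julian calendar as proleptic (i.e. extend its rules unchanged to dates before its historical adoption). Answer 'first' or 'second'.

First date → JDN 2558502; second date → JDN 2558123.
JDN 2558123 < JDN 2558502, so the second date is earlier.

second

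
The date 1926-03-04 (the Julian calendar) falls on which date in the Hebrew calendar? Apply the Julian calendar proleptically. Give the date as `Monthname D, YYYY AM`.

Both dates share Julian Day Number 2424592; in the Hebrew calendar that is 2 Nisan 5686 AM.

Nisan 2, 5686 AM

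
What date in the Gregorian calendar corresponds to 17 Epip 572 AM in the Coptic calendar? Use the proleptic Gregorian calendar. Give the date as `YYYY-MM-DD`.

0856-07-15

Julian Day Number of the source date = 2033904.
Converting JDN 2033904 to the Gregorian calendar gives 15 July 856 CE.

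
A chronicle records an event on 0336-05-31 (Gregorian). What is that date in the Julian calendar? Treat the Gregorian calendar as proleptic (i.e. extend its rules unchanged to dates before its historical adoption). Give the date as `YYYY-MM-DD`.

0336-05-30

For dates in this range the Gregorian date is 1 day ahead of the Julian.
31 May 336 Gregorian − 1 day → 30 May 336 Julian.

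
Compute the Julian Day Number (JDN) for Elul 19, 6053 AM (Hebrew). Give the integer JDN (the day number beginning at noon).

2558825

In the Gregorian calendar the same day is 21 September 2293.
JDN 2400001 is 17 November 1858 CE (Gregorian), MJD 0; the target day is +158824 days from there, so JDN = 2558825.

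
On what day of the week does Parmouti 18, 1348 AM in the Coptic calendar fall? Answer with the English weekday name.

This is JDN 2317249 (23 April 1632 Gregorian).
Since JDN mod 7 = 4 (0 = Monday), the day is Friday.

Friday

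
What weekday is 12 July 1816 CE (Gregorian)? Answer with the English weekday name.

Since JDN mod 7 = 4 (0 = Monday), the day is Friday.

Friday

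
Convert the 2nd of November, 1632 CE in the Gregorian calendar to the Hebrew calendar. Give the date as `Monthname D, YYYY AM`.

Cheshvan 18, 5393 AM

Julian Day Number of the source date = 2317442.
Converting JDN 2317442 to the Hebrew calendar gives 18 Cheshvan 5393 AM.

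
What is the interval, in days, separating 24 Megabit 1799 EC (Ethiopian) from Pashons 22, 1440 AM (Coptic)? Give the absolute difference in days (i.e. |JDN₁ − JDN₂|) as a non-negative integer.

30257

First date → JDN 2381143; second date → JDN 2350886.
The interval is |2381143 − 2350886| = 30257 days.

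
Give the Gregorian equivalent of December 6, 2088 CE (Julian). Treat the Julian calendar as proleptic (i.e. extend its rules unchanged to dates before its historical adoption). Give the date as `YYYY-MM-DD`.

At this point the Julian calendar is 13 days behind the Gregorian.
6 December 2088 Julian + 13 days → 19 December 2088 Gregorian.

2088-12-19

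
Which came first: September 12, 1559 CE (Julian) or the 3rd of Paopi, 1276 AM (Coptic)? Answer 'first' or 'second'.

Converting both to JDN: 2290737 vs 2290756; the smaller is the first.

first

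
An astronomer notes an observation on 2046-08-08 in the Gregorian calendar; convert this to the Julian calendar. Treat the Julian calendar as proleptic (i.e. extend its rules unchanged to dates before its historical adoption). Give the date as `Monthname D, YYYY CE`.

July 26, 2046 CE

For dates in this range the Gregorian date is 13 days ahead of the Julian.
8 August 2046 Gregorian − 13 days → 26 July 2046 Julian.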